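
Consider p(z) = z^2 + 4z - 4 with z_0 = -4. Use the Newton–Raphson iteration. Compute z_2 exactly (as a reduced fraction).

-29/6

p'(z) = 2z + 4.
p(-4) = -4, p'(-4) = -4, so z_1 = (-4) - (-4)/(-4) = -5.
p(-5) = 1, p'(-5) = -6, so z_2 = (-5) - 1/(-6) = -29/6.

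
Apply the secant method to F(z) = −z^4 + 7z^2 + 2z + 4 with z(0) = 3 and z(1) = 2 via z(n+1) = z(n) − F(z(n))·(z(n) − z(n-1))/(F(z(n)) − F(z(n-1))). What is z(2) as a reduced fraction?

F(3) = −8, F(2) = 20. z(2) = 2 − 20·(2 − 3)/(20 − (−8)) = 19/7.

19/7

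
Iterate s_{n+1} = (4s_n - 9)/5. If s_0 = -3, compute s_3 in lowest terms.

s_1 = (4·(-3) - 9)/5 = -21/5.
s_2 = (4·(-21/5) - 9)/5 = -129/25.
s_3 = (4·(-129/25) - 9)/5 = -741/125.

-741/125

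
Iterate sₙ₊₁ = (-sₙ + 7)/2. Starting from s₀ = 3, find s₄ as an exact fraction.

19/8

s₁ = (-3 + 7)/2 = 2.
s₂ = (-2 + 7)/2 = 5/2.
s₃ = (-(5/2) + 7)/2 = 9/4.
s₄ = (-(9/4) + 7)/2 = 19/8.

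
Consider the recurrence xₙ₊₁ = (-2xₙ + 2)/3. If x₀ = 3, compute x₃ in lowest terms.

-10/27

x₁ = (-2·3 + 2)/3 = -4/3.
x₂ = (-2·(-4/3) + 2)/3 = 14/9.
x₃ = (-2·(14/9) + 2)/3 = -10/27.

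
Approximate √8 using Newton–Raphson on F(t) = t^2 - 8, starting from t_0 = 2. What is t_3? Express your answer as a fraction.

F'(t) = 2t.
F(2) = -4, F'(2) = 4, so t_1 = 2 - (-4)/4 = 3.
F(3) = 1, F'(3) = 6, so t_2 = 3 - 1/6 = 17/6.
F(17/6) = 1/36, F'(17/6) = 17/3, so t_3 = (17/6) - (1/36)/(17/3) = 577/204.

577/204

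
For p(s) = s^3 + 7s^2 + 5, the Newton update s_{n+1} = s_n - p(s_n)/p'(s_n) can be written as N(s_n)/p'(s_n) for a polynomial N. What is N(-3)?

p'(s) = 3s^2 + 14s.
N(s) = s·p'(s) - p(s) = s·(3s^2 + 14s) - (s^3 + 7s^2 + 5) = 2s^3 + 7s^2 - 5.
N(-3) = 4.

4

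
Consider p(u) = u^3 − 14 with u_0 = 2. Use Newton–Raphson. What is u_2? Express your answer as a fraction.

181/75

p'(u) = 3u^2.
p(2) = −6, p'(2) = 12, so u_1 = 2 − (−6)/12 = 5/2.
p(5/2) = 13/8, p'(5/2) = 75/4, so u_2 = (5/2) − (13/8)/(75/4) = 181/75.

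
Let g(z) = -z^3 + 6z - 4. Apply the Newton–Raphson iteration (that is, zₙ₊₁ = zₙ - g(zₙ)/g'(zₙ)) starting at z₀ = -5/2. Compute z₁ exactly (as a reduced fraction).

-47/17

g'(z) = -3z^2 + 6.
g(-5/2) = -27/8, g'(-5/2) = -51/4, so z₁ = (-5/2) - (-27/8)/(-51/4) = -47/17.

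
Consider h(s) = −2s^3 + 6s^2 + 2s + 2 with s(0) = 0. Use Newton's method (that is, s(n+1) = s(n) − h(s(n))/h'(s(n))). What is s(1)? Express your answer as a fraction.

−1

h'(s) = −6s^2 + 12s + 2.
h(0) = 2, h'(0) = 2, so s(1) = 0 − 2/2 = −1.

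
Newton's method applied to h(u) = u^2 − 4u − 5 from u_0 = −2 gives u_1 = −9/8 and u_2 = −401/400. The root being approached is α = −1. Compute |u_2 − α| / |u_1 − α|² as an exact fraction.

4/25

u_1 − α = −9/8 − (−1) = −9/8 + 1 = −1/8, so |u_1 − α| = 1/8.
u_2 − α = −401/400 − (−1) = −401/400 + 1 = −1/400, so |u_2 − α| = 1/400.
|u_1 − α|² = 1/64.
Ratio = (1/400) / (1/64) = 4/25.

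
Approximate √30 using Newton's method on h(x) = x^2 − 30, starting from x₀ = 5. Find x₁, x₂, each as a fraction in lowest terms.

h'(x) = 2x.
h(5) = −5, h'(5) = 10, so x₁ = 5 − (−5)/10 = 11/2.
h(11/2) = 1/4, h'(11/2) = 11, so x₂ = (11/2) − (1/4)/11 = 241/44.

x₁ = 11/2, x₂ = 241/44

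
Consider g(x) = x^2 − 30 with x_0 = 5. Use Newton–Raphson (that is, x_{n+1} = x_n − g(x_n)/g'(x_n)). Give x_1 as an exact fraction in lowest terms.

g'(x) = 2x.
g(5) = −5, g'(5) = 10, so x_1 = 5 − (−5)/10 = 11/2.

11/2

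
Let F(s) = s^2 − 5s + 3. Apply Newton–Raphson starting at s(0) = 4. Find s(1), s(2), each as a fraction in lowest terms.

F'(s) = 2s − 5.
F(4) = −1, F'(4) = 3, so s(1) = 4 − (−1)/3 = 13/3.
F(13/3) = 1/9, F'(13/3) = 11/3, so s(2) = (13/3) − (1/9)/(11/3) = 142/33.

s(1) = 13/3, s(2) = 142/33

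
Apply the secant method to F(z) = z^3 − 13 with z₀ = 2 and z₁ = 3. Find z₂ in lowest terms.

F(2) = −5, F(3) = 14. z₂ = 3 − 14·(3 − 2)/(14 − (−5)) = 43/19.

43/19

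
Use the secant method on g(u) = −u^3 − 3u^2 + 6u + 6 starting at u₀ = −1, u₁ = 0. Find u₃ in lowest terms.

−32/41

g(−1) = −2, g(0) = 6. u₂ = 0 − 6·(0 − (−1))/(6 − (−2)) = −3/4.
g(0) = 6, g(−3/4) = 15/64. u₃ = (−3/4) − (15/64)·((−3/4) − 0)/((15/64) − 6) = −32/41.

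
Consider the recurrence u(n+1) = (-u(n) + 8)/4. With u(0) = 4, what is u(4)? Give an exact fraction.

u(1) = (-4 + 8)/4 = 1.
u(2) = (-1 + 8)/4 = 7/4.
u(3) = (-(7/4) + 8)/4 = 25/16.
u(4) = (-(25/16) + 8)/4 = 103/64.

103/64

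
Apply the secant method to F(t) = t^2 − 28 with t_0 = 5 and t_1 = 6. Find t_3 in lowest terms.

164/31

F(5) = −3, F(6) = 8. t_2 = 6 − 8·(6 − 5)/(8 − (−3)) = 58/11.
F(6) = 8, F(58/11) = −24/121. t_3 = (58/11) − (−24/121)·((58/11) − 6)/((−24/121) − 8) = 164/31.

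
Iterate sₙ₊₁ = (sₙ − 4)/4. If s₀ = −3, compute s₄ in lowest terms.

−343/256

s₁ = ((−3) − 4)/4 = −7/4.
s₂ = ((−7/4) − 4)/4 = −23/16.
s₃ = ((−23/16) − 4)/4 = −87/64.
s₄ = ((−87/64) − 4)/4 = −343/256.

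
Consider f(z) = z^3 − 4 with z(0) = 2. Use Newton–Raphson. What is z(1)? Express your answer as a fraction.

5/3

f'(z) = 3z^2.
f(2) = 4, f'(2) = 12, so z(1) = 2 − 4/12 = 5/3.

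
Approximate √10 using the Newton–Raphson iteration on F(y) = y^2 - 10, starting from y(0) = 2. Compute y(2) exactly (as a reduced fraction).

F'(y) = 2y.
F(2) = -6, F'(2) = 4, so y(1) = 2 - (-6)/4 = 7/2.
F(7/2) = 9/4, F'(7/2) = 7, so y(2) = (7/2) - (9/4)/7 = 89/28.

89/28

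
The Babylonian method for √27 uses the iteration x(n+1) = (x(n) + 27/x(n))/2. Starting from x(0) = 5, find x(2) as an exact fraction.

x(1) = (5 + 27/5)/2 = 26/5.
x(2) = (26/5 + 27/(26/5))/2 = 1351/260.

1351/260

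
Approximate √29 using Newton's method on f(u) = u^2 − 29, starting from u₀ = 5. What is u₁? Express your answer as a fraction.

27/5

f'(u) = 2u.
f(5) = −4, f'(5) = 10, so u₁ = 5 − (−4)/10 = 27/5.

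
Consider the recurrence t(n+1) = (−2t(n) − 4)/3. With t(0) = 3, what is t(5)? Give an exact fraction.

−316/243

t(1) = (−2·3 − 4)/3 = −10/3.
t(2) = (−2·(−10/3) − 4)/3 = 8/9.
t(3) = (−2·(8/9) − 4)/3 = −52/27.
t(4) = (−2·(−52/27) − 4)/3 = −4/81.
t(5) = (−2·(−4/81) − 4)/3 = −316/243.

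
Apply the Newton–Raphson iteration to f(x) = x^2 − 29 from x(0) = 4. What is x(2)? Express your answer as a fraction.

3881/720

f'(x) = 2x.
f(4) = −13, f'(4) = 8, so x(1) = 4 − (−13)/8 = 45/8.
f(45/8) = 169/64, f'(45/8) = 45/4, so x(2) = (45/8) − (169/64)/(45/4) = 3881/720.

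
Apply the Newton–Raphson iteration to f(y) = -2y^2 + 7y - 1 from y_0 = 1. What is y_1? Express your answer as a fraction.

-1/3

f'(y) = -4y + 7.
f(1) = 4, f'(1) = 3, so y_1 = 1 - 4/3 = -1/3.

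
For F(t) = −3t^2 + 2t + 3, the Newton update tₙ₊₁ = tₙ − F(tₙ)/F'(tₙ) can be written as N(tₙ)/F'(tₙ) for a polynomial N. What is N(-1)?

−6

F'(t) = −6t + 2.
N(t) = t·F'(t) − F(t) = t·(−6t + 2) − (−3t^2 + 2t + 3) = −3t^2 − 3.
N(-1) = −6.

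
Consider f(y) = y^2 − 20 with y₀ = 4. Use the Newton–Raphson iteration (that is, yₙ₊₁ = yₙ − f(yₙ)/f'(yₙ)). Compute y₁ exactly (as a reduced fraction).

f'(y) = 2y.
f(4) = −4, f'(4) = 8, so y₁ = 4 − (−4)/8 = 9/2.

9/2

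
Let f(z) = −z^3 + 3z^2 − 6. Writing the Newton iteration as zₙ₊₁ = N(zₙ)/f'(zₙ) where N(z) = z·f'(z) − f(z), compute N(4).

f'(z) = −3z^2 + 6z.
N(z) = z·f'(z) − f(z) = z·(−3z^2 + 6z) − (−z^3 + 3z^2 − 6) = −2z^3 + 3z^2 + 6.
N(4) = −74.

−74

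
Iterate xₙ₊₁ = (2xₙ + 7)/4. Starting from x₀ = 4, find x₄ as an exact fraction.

x₁ = (2·4 + 7)/4 = 15/4.
x₂ = (2·(15/4) + 7)/4 = 29/8.
x₃ = (2·(29/8) + 7)/4 = 57/16.
x₄ = (2·(57/16) + 7)/4 = 113/32.

113/32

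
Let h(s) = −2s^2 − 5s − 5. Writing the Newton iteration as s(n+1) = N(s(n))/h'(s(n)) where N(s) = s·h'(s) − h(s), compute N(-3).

h'(s) = −4s − 5.
N(s) = s·h'(s) − h(s) = s·(−4s − 5) − (−2s^2 − 5s − 5) = −2s^2 + 5.
N(-3) = −13.

−13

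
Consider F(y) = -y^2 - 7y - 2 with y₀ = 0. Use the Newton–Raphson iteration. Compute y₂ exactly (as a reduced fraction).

F'(y) = -2y - 7.
F(0) = -2, F'(0) = -7, so y₁ = 0 - (-2)/(-7) = -2/7.
F(-2/7) = -4/49, F'(-2/7) = -45/7, so y₂ = (-2/7) - (-4/49)/(-45/7) = -94/315.

-94/315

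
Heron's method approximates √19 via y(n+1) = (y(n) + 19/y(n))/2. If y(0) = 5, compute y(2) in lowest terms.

y(1) = (5 + 19/5)/2 = 22/5.
y(2) = (22/5 + 19/(22/5))/2 = 959/220.

959/220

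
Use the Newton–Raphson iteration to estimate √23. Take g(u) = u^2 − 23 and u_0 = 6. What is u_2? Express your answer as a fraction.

g'(u) = 2u.
g(6) = 13, g'(6) = 12, so u_1 = 6 − 13/12 = 59/12.
g(59/12) = 169/144, g'(59/12) = 59/6, so u_2 = (59/12) − (169/144)/(59/6) = 6793/1416.

6793/1416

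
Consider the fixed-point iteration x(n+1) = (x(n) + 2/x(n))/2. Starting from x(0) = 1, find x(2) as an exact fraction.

17/12

x(1) = (1 + 2/1)/2 = 3/2.
x(2) = (3/2 + 2/(3/2))/2 = 17/12.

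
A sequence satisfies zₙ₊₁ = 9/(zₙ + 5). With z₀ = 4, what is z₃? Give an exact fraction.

z₁ = 9/(4 + 5) = 1.
z₂ = 9/(1 + 5) = 3/2.
z₃ = 9/(3/2 + 5) = 18/13.

18/13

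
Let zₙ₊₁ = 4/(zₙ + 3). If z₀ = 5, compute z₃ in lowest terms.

z₁ = 4/(5 + 3) = 1/2.
z₂ = 4/(1/2 + 3) = 8/7.
z₃ = 4/(8/7 + 3) = 28/29.

28/29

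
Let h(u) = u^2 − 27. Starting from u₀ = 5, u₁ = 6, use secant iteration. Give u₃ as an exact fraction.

h(5) = −2, h(6) = 9. u₂ = 6 − 9·(6 − 5)/(9 − (−2)) = 57/11.
h(6) = 9, h(57/11) = −18/121. u₃ = (57/11) − (−18/121)·((57/11) − 6)/((−18/121) − 9) = 213/41.

213/41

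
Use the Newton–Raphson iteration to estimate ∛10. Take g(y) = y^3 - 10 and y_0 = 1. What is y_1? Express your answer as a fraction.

g'(y) = 3y^2.
g(1) = -9, g'(1) = 3, so y_1 = 1 - (-9)/3 = 4.

4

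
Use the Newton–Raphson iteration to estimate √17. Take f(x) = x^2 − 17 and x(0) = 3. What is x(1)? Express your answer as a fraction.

13/3

f'(x) = 2x.
f(3) = −8, f'(3) = 6, so x(1) = 3 − (−8)/6 = 13/3.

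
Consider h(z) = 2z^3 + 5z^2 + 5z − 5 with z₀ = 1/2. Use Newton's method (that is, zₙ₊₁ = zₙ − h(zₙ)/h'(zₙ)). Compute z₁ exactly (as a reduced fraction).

27/46

h'(z) = 6z^2 + 10z + 5.
h(1/2) = −1, h'(1/2) = 23/2, so z₁ = (1/2) − (−1)/(23/2) = 27/46.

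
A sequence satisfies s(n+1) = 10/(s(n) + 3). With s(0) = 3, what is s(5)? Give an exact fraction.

s(1) = 10/(3 + 3) = 5/3.
s(2) = 10/(5/3 + 3) = 15/7.
s(3) = 10/(15/7 + 3) = 35/18.
s(4) = 10/(35/18 + 3) = 180/89.
s(5) = 10/(180/89 + 3) = 890/447.

890/447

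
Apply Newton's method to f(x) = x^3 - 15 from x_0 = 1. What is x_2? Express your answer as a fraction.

10231/2601

f'(x) = 3x^2.
f(1) = -14, f'(1) = 3, so x_1 = 1 - (-14)/3 = 17/3.
f(17/3) = 4508/27, f'(17/3) = 289/3, so x_2 = (17/3) - (4508/27)/(289/3) = 10231/2601.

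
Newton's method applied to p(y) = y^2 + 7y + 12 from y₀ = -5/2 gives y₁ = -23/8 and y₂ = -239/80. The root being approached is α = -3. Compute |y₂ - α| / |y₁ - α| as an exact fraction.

y₁ - α = -23/8 - (-3) = -23/8 + 3 = 1/8, so |y₁ - α| = 1/8.
y₂ - α = -239/80 - (-3) = -239/80 + 3 = 1/80, so |y₂ - α| = 1/80.
Ratio = (1/80) / (1/8) = 1/10.

1/10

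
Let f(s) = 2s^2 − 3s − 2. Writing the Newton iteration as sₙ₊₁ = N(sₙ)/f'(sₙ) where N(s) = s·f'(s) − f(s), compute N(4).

34

f'(s) = 4s − 3.
N(s) = s·f'(s) − f(s) = s·(4s − 3) − (2s^2 − 3s − 2) = 2s^2 + 2.
N(4) = 34.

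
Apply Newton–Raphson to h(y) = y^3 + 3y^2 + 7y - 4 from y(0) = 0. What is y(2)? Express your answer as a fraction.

h'(y) = 3y^2 + 6y + 7.
h(0) = -4, h'(0) = 7, so y(1) = 0 - (-4)/7 = 4/7.
h(4/7) = 400/343, h'(4/7) = 559/49, so y(2) = (4/7) - (400/343)/(559/49) = 1836/3913.

1836/3913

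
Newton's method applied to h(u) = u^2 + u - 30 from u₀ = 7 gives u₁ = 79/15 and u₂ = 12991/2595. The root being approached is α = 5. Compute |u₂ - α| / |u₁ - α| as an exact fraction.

u₁ - α = 79/15 - 5 = 4/15, so |u₁ - α| = 4/15.
u₂ - α = 12991/2595 - 5 = 16/2595, so |u₂ - α| = 16/2595.
Ratio = (16/2595) / (4/15) = 4/173.

4/173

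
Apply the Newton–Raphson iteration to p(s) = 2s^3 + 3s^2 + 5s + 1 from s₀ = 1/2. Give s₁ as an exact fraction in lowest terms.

p'(s) = 6s^2 + 6s + 5.
p(1/2) = 9/2, p'(1/2) = 19/2, so s₁ = (1/2) − (9/2)/(19/2) = 1/38.

1/38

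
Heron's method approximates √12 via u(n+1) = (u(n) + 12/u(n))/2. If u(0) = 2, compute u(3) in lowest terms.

97/28

u(1) = (2 + 12/2)/2 = 4.
u(2) = (4 + 12/4)/2 = 7/2.
u(3) = (7/2 + 12/(7/2))/2 = 97/28.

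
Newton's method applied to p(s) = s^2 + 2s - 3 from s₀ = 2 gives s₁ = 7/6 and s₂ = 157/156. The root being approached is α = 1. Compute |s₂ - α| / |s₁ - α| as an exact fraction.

s₁ - α = 7/6 - 1 = 1/6, so |s₁ - α| = 1/6.
s₂ - α = 157/156 - 1 = 1/156, so |s₂ - α| = 1/156.
Ratio = (1/156) / (1/6) = 1/26.

1/26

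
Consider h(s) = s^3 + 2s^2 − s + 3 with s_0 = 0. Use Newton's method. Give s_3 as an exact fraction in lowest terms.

h'(s) = 3s^2 + 4s − 1.
h(0) = 3, h'(0) = −1, so s_1 = 0 − 3/(−1) = 3.
h(3) = 45, h'(3) = 38, so s_2 = 3 − 45/38 = 69/38.
h(69/38) = 755325/54872, h'(69/38) = 23327/1444, so s_3 = (69/38) − (755325/54872)/(23327/1444) = 427119/443213.

427119/443213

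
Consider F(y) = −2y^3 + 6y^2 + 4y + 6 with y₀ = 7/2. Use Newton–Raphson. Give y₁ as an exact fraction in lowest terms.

208/55

F'(y) = −6y^2 + 12y + 4.
F(7/2) = 31/4, F'(7/2) = −55/2, so y₁ = (7/2) − (31/4)/(−55/2) = 208/55.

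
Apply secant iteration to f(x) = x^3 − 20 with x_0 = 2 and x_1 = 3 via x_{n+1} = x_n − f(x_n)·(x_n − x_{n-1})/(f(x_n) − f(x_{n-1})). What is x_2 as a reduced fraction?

50/19

f(2) = −12, f(3) = 7. x_2 = 3 − 7·(3 − 2)/(7 − (−12)) = 50/19.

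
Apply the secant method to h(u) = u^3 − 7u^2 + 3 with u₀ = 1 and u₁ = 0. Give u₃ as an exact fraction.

h(1) = −3, h(0) = 3. u₂ = 0 − 3·(0 − 1)/(3 − (−3)) = 1/2.
h(0) = 3, h(1/2) = 11/8. u₃ = (1/2) − (11/8)·((1/2) − 0)/((11/8) − 3) = 12/13.

12/13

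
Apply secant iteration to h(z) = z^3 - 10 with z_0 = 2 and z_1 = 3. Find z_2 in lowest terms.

h(2) = -2, h(3) = 17. z_2 = 3 - 17·(3 - 2)/(17 - (-2)) = 40/19.

40/19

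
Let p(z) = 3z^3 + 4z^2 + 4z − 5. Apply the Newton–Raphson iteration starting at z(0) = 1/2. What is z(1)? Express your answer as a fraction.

27/41

p'(z) = 9z^2 + 8z + 4.
p(1/2) = −13/8, p'(1/2) = 41/4, so z(1) = (1/2) − (−13/8)/(41/4) = 27/41.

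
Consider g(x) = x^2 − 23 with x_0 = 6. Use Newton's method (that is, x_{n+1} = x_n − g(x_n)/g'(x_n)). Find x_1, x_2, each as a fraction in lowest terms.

x_1 = 59/12, x_2 = 6793/1416

g'(x) = 2x.
g(6) = 13, g'(6) = 12, so x_1 = 6 − 13/12 = 59/12.
g(59/12) = 169/144, g'(59/12) = 59/6, so x_2 = (59/12) − (169/144)/(59/6) = 6793/1416.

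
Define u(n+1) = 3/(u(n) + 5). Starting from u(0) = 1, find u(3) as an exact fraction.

33/61

u(1) = 3/(1 + 5) = 1/2.
u(2) = 3/(1/2 + 5) = 6/11.
u(3) = 3/(6/11 + 5) = 33/61.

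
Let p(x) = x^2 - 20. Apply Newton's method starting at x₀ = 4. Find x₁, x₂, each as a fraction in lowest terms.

p'(x) = 2x.
p(4) = -4, p'(4) = 8, so x₁ = 4 - (-4)/8 = 9/2.
p(9/2) = 1/4, p'(9/2) = 9, so x₂ = (9/2) - (1/4)/9 = 161/36.

x₁ = 9/2, x₂ = 161/36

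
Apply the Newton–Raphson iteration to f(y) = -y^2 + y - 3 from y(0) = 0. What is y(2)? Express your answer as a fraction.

6/5

f'(y) = -2y + 1.
f(0) = -3, f'(0) = 1, so y(1) = 0 - (-3)/1 = 3.
f(3) = -9, f'(3) = -5, so y(2) = 3 - (-9)/(-5) = 6/5.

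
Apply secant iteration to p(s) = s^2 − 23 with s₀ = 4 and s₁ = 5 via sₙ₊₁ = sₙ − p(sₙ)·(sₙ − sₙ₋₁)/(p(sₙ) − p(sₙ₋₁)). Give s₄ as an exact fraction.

p(4) = −7, p(5) = 2. s₂ = 5 − 2·(5 − 4)/(2 − (−7)) = 43/9.
p(5) = 2, p(43/9) = −14/81. s₃ = (43/9) − (−14/81)·((43/9) − 5)/((−14/81) − 2) = 211/44.
p(43/9) = −14/81, p(211/44) = −7/1936. s₄ = (211/44) − (−7/1936)·((211/44) − (43/9))/((−7/1936) − (−14/81)) = 18181/3791.

18181/3791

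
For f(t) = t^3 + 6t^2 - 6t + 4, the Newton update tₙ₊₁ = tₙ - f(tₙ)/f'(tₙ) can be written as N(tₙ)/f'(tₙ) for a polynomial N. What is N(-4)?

-36

f'(t) = 3t^2 + 12t - 6.
N(t) = t·f'(t) - f(t) = t·(3t^2 + 12t - 6) - (t^3 + 6t^2 - 6t + 4) = 2t^3 + 6t^2 - 4.
N(-4) = -36.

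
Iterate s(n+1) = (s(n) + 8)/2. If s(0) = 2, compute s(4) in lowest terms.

s(1) = (2 + 8)/2 = 5.
s(2) = (5 + 8)/2 = 13/2.
s(3) = ((13/2) + 8)/2 = 29/4.
s(4) = ((29/4) + 8)/2 = 61/8.

61/8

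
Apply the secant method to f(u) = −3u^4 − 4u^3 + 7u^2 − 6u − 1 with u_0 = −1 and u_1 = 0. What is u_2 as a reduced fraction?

−1/14

f(−1) = 13, f(0) = −1. u_2 = 0 − (−1)·(0 − (−1))/((−1) − 13) = −1/14.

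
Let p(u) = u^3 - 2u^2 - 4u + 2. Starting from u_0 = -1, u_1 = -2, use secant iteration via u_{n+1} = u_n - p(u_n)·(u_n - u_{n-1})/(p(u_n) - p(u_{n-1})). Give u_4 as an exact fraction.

-254948/167461

p(-1) = 3, p(-2) = -6. u_2 = (-2) - (-6)·((-2) - (-1))/((-6) - 3) = -4/3.
p(-2) = -6, p(-4/3) = 38/27. u_3 = (-4/3) - (38/27)·((-4/3) - (-2))/((38/27) - (-6)) = -73/50.
p(-4/3) = 38/27, p(-73/50) = 58083/125000. u_4 = (-73/50) - (58083/125000)·((-73/50) - (-4/3))/((58083/125000) - (38/27)) = -254948/167461.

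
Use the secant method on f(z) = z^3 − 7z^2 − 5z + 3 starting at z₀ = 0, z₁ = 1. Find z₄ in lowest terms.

15857607/39950159

f(0) = 3, f(1) = −8. z₂ = 1 − (−8)·(1 − 0)/((−8) − 3) = 3/11.
f(1) = −8, f(3/11) = 1512/1331. z₃ = (3/11) − (1512/1331)·((3/11) − 1)/((1512/1331) − (−8)) = 69/190.
f(3/11) = 1512/1331, f(69/190) = 2118879/6859000. z₄ = (69/190) − (2118879/6859000)·((69/190) − (3/11))/((2118879/6859000) − (1512/1331)) = 15857607/39950159.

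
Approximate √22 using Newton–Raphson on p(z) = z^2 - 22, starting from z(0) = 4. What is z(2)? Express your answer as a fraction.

p'(z) = 2z.
p(4) = -6, p'(4) = 8, so z(1) = 4 - (-6)/8 = 19/4.
p(19/4) = 9/16, p'(19/4) = 19/2, so z(2) = (19/4) - (9/16)/(19/2) = 713/152.

713/152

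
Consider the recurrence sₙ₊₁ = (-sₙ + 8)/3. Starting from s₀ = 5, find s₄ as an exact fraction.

55/27

s₁ = (-5 + 8)/3 = 1.
s₂ = (-1 + 8)/3 = 7/3.
s₃ = (-(7/3) + 8)/3 = 17/9.
s₄ = (-(17/9) + 8)/3 = 55/27.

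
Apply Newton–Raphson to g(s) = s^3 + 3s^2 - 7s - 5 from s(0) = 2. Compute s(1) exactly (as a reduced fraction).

33/17

g'(s) = 3s^2 + 6s - 7.
g(2) = 1, g'(2) = 17, so s(1) = 2 - 1/17 = 33/17.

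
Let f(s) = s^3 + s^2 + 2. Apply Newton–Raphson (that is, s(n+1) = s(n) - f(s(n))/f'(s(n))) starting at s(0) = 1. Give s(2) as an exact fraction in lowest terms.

f'(s) = 3s^2 + 2s.
f(1) = 4, f'(1) = 5, so s(1) = 1 - 4/5 = 1/5.
f(1/5) = 256/125, f'(1/5) = 13/25, so s(2) = (1/5) - (256/125)/(13/25) = -243/65.

-243/65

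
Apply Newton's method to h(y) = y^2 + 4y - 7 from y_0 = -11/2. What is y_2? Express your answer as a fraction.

h'(y) = 2y + 4.
h(-11/2) = 5/4, h'(-11/2) = -7, so y_1 = (-11/2) - (5/4)/(-7) = -149/28.
h(-149/28) = 25/784, h'(-149/28) = -93/14, so y_2 = (-149/28) - (25/784)/(-93/14) = -27689/5208.

-27689/5208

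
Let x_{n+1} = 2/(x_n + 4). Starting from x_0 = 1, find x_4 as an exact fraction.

49/109

x_1 = 2/(1 + 4) = 2/5.
x_2 = 2/(2/5 + 4) = 5/11.
x_3 = 2/(5/11 + 4) = 22/49.
x_4 = 2/(22/49 + 4) = 49/109.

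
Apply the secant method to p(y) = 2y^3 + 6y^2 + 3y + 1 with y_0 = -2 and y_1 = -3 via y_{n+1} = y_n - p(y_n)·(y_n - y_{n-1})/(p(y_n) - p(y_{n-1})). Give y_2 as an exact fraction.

p(-2) = 3, p(-3) = -8. y_2 = (-3) - (-8)·((-3) - (-2))/((-8) - 3) = -25/11.

-25/11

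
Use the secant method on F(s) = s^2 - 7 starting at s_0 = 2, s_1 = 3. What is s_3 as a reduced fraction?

37/14

F(2) = -3, F(3) = 2. s_2 = 3 - 2·(3 - 2)/(2 - (-3)) = 13/5.
F(3) = 2, F(13/5) = -6/25. s_3 = (13/5) - (-6/25)·((13/5) - 3)/((-6/25) - 2) = 37/14.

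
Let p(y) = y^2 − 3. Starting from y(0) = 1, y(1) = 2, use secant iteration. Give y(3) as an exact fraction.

p(1) = −2, p(2) = 1. y(2) = 2 − 1·(2 − 1)/(1 − (−2)) = 5/3.
p(2) = 1, p(5/3) = −2/9. y(3) = (5/3) − (−2/9)·((5/3) − 2)/((−2/9) − 1) = 19/11.

19/11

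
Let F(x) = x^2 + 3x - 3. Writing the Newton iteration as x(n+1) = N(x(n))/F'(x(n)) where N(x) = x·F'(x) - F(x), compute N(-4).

F'(x) = 2x + 3.
N(x) = x·F'(x) - F(x) = x·(2x + 3) - (x^2 + 3x - 3) = x^2 + 3.
N(-4) = 19.

19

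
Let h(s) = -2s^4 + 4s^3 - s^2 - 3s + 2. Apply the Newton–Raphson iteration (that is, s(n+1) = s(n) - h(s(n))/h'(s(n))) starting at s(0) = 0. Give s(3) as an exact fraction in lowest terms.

1714918/1710103

h'(s) = -8s^3 + 12s^2 - 2s - 3.
h(0) = 2, h'(0) = -3, so s(1) = 0 - 2/(-3) = 2/3.
h(2/3) = 28/81, h'(2/3) = -37/27, so s(2) = (2/3) - (28/81)/(-37/27) = 34/37.
h(34/37) = 143472/1874161, h'(34/37) = -46219/50653, so s(3) = (34/37) - (143472/1874161)/(-46219/50653) = 1714918/1710103.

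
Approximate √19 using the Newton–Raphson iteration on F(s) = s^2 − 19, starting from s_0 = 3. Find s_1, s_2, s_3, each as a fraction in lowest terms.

s_1 = 14/3, s_2 = 367/84, s_3 = 268753/61656

F'(s) = 2s.
F(3) = −10, F'(3) = 6, so s_1 = 3 − (−10)/6 = 14/3.
F(14/3) = 25/9, F'(14/3) = 28/3, so s_2 = (14/3) − (25/9)/(28/3) = 367/84.
F(367/84) = 625/7056, F'(367/84) = 367/42, so s_3 = (367/84) − (625/7056)/(367/42) = 268753/61656.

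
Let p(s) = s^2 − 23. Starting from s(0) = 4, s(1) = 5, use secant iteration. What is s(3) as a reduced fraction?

p(4) = −7, p(5) = 2. s(2) = 5 − 2·(5 − 4)/(2 − (−7)) = 43/9.
p(5) = 2, p(43/9) = −14/81. s(3) = (43/9) − (−14/81)·((43/9) − 5)/((−14/81) − 2) = 211/44.

211/44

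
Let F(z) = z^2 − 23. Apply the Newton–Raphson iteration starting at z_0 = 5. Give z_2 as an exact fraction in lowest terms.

F'(z) = 2z.
F(5) = 2, F'(5) = 10, so z_1 = 5 − 2/10 = 24/5.
F(24/5) = 1/25, F'(24/5) = 48/5, so z_2 = (24/5) − (1/25)/(48/5) = 1151/240.

1151/240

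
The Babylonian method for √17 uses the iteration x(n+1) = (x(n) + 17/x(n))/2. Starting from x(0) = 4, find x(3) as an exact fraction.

x(1) = (4 + 17/4)/2 = 33/8.
x(2) = (33/8 + 17/(33/8))/2 = 2177/528.
x(3) = (2177/528 + 17/(2177/528))/2 = 9478657/2298912.

9478657/2298912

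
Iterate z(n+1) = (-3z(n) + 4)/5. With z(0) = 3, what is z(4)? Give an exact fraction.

z(1) = (-3·3 + 4)/5 = -1.
z(2) = (-3·(-1) + 4)/5 = 7/5.
z(3) = (-3·(7/5) + 4)/5 = -1/25.
z(4) = (-3·(-1/25) + 4)/5 = 103/125.

103/125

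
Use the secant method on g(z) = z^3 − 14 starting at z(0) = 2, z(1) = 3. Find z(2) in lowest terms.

44/19

g(2) = −6, g(3) = 13. z(2) = 3 − 13·(3 − 2)/(13 − (−6)) = 44/19.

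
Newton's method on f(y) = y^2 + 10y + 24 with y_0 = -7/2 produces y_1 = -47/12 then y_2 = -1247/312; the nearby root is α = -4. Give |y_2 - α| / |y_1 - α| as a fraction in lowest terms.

y_1 - α = -47/12 - (-4) = -47/12 + 4 = 1/12, so |y_1 - α| = 1/12.
y_2 - α = -1247/312 - (-4) = -1247/312 + 4 = 1/312, so |y_2 - α| = 1/312.
Ratio = (1/312) / (1/12) = 1/26.

1/26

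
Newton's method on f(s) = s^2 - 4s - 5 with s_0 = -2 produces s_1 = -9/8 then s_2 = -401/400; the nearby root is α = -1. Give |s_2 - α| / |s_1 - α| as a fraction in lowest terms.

1/50

s_1 - α = -9/8 - (-1) = -9/8 + 1 = -1/8, so |s_1 - α| = 1/8.
s_2 - α = -401/400 - (-1) = -401/400 + 1 = -1/400, so |s_2 - α| = 1/400.
Ratio = (1/400) / (1/8) = 1/50.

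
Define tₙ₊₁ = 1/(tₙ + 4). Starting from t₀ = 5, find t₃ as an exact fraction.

37/157

t₁ = 1/(5 + 4) = 1/9.
t₂ = 1/(1/9 + 4) = 9/37.
t₃ = 1/(9/37 + 4) = 37/157.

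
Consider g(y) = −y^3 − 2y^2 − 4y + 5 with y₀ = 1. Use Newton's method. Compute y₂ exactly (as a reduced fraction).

g'(y) = −3y^2 − 4y − 4.
g(1) = −2, g'(1) = −11, so y₁ = 1 − (−2)/(−11) = 9/11.
g(9/11) = −212/1331, g'(9/11) = −1123/121, so y₂ = (9/11) − (−212/1331)/(−1123/121) = 9895/12353.

9895/12353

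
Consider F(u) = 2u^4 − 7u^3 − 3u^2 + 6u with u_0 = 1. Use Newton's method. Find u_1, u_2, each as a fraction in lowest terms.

u_1 = 11/13, u_2 = 215743/264641

F'(u) = 8u^3 − 21u^2 − 6u + 6.
F(1) = −2, F'(1) = −13, so u_1 = 1 − (−2)/(−13) = 11/13.
F(11/13) = −8184/28561, F'(11/13) = −20357/2197, so u_2 = (11/13) − (−8184/28561)/(−20357/2197) = 215743/264641.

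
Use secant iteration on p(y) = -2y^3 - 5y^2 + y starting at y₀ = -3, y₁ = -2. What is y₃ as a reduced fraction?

p(-3) = 6, p(-2) = -6. y₂ = (-2) - (-6)·((-2) - (-3))/((-6) - 6) = -5/2.
p(-2) = -6, p(-5/2) = -5/2. y₃ = (-5/2) - (-5/2)·((-5/2) - (-2))/((-5/2) - (-6)) = -20/7.

-20/7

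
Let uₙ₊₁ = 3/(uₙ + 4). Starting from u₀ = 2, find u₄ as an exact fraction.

u₁ = 3/(2 + 4) = 1/2.
u₂ = 3/(1/2 + 4) = 2/3.
u₃ = 3/(2/3 + 4) = 9/14.
u₄ = 3/(9/14 + 4) = 42/65.

42/65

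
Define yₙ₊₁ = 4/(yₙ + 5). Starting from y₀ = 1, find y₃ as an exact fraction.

y₁ = 4/(1 + 5) = 2/3.
y₂ = 4/(2/3 + 5) = 12/17.
y₃ = 4/(12/17 + 5) = 68/97.

68/97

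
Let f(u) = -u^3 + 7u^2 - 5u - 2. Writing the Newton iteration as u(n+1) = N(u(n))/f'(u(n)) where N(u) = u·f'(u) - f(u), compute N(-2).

f'(u) = -3u^2 + 14u - 5.
N(u) = u·f'(u) - f(u) = u·(-3u^2 + 14u - 5) - (-u^3 + 7u^2 - 5u - 2) = -2u^3 + 7u^2 + 2.
N(-2) = 46.

46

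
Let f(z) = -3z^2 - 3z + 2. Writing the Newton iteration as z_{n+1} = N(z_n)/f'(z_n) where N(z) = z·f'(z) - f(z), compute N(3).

-29

f'(z) = -6z - 3.
N(z) = z·f'(z) - f(z) = z·(-6z - 3) - (-3z^2 - 3z + 2) = -3z^2 - 2.
N(3) = -29.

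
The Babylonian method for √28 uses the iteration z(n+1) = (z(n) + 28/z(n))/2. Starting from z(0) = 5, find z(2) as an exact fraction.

5609/1060

z(1) = (5 + 28/5)/2 = 53/10.
z(2) = (53/10 + 28/(53/10))/2 = 5609/1060.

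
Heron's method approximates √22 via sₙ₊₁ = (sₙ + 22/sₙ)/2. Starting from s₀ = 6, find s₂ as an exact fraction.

s₁ = (6 + 22/6)/2 = 29/6.
s₂ = (29/6 + 22/(29/6))/2 = 1633/348.

1633/348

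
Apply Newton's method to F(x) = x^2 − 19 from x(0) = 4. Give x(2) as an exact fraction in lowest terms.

2441/560

F'(x) = 2x.
F(4) = −3, F'(4) = 8, so x(1) = 4 − (−3)/8 = 35/8.
F(35/8) = 9/64, F'(35/8) = 35/4, so x(2) = (35/8) − (9/64)/(35/4) = 2441/560.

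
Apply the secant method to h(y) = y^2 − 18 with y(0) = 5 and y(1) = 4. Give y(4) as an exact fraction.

h(5) = 7, h(4) = −2. y(2) = 4 − (−2)·(4 − 5)/((−2) − 7) = 38/9.
h(4) = −2, h(38/9) = −14/81. y(3) = (38/9) − (−14/81)·((38/9) − 4)/((−14/81) − (−2)) = 157/37.
h(38/9) = −14/81, h(157/37) = 7/1369. y(4) = (157/37) − (7/1369)·((157/37) − (38/9))/((7/1369) − (−14/81)) = 11960/2819.

11960/2819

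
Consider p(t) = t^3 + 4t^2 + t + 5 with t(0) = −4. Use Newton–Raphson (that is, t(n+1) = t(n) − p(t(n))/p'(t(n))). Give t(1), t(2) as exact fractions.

p'(t) = 3t^2 + 8t + 1.
p(−4) = 1, p'(−4) = 17, so t(1) = (−4) − 1/17 = −69/17.
p(−69/17) = −137/4913, p'(−69/17) = 5188/289, so t(2) = (−69/17) − (−137/4913)/(5188/289) = −357835/88196.

t(1) = −69/17, t(2) = −357835/88196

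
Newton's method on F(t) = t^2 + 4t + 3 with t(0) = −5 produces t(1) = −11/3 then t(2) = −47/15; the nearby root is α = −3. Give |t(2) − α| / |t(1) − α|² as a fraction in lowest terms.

t(1) − α = −11/3 − (−3) = −11/3 + 3 = −2/3, so |t(1) − α| = 2/3.
t(2) − α = −47/15 − (−3) = −47/15 + 3 = −2/15, so |t(2) − α| = 2/15.
|t(1) − α|² = 4/9.
Ratio = (2/15) / (4/9) = 3/10.

3/10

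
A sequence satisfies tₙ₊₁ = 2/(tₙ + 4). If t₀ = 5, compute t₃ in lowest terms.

38/85

t₁ = 2/(5 + 4) = 2/9.
t₂ = 2/(2/9 + 4) = 9/19.
t₃ = 2/(9/19 + 4) = 38/85.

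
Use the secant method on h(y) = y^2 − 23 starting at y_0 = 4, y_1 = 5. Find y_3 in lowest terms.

211/44

h(4) = −7, h(5) = 2. y_2 = 5 − 2·(5 − 4)/(2 − (−7)) = 43/9.
h(5) = 2, h(43/9) = −14/81. y_3 = (43/9) − (−14/81)·((43/9) − 5)/((−14/81) − 2) = 211/44.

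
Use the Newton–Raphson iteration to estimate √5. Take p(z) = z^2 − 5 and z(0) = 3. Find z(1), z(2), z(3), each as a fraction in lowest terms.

z(1) = 7/3, z(2) = 47/21, z(3) = 2207/987

p'(z) = 2z.
p(3) = 4, p'(3) = 6, so z(1) = 3 − 4/6 = 7/3.
p(7/3) = 4/9, p'(7/3) = 14/3, so z(2) = (7/3) − (4/9)/(14/3) = 47/21.
p(47/21) = 4/441, p'(47/21) = 94/21, so z(3) = (47/21) − (4/441)/(94/21) = 2207/987.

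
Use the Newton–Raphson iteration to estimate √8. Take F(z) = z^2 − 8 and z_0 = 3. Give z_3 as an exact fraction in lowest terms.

665857/235416

F'(z) = 2z.
F(3) = 1, F'(3) = 6, so z_1 = 3 − 1/6 = 17/6.
F(17/6) = 1/36, F'(17/6) = 17/3, so z_2 = (17/6) − (1/36)/(17/3) = 577/204.
F(577/204) = 1/41616, F'(577/204) = 577/102, so z_3 = (577/204) − (1/41616)/(577/102) = 665857/235416.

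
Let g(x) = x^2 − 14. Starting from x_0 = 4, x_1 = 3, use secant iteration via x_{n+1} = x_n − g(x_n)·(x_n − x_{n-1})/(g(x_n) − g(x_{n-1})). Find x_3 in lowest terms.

176/47

g(4) = 2, g(3) = −5. x_2 = 3 − (−5)·(3 − 4)/((−5) − 2) = 26/7.
g(3) = −5, g(26/7) = −10/49. x_3 = (26/7) − (−10/49)·((26/7) − 3)/((−10/49) − (−5)) = 176/47.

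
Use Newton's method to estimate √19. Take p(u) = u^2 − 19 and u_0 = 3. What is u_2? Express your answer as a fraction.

367/84

p'(u) = 2u.
p(3) = −10, p'(3) = 6, so u_1 = 3 − (−10)/6 = 14/3.
p(14/3) = 25/9, p'(14/3) = 28/3, so u_2 = (14/3) − (25/9)/(28/3) = 367/84.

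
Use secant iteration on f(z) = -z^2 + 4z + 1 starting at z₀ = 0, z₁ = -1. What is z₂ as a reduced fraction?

-1/5

f(0) = 1, f(-1) = -4. z₂ = (-1) - (-4)·((-1) - 0)/((-4) - 1) = -1/5.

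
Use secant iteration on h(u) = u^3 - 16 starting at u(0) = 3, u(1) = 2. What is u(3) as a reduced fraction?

3376/1327

h(3) = 11, h(2) = -8. u(2) = 2 - (-8)·(2 - 3)/((-8) - 11) = 46/19.
h(2) = -8, h(46/19) = -12408/6859. u(3) = (46/19) - (-12408/6859)·((46/19) - 2)/((-12408/6859) - (-8)) = 3376/1327.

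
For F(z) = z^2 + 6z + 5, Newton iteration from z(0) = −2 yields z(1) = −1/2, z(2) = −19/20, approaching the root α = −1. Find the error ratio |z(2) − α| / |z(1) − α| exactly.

1/10

z(1) − α = −1/2 − (−1) = −1/2 + 1 = 1/2, so |z(1) − α| = 1/2.
z(2) − α = −19/20 − (−1) = −19/20 + 1 = 1/20, so |z(2) − α| = 1/20.
Ratio = (1/20) / (1/2) = 1/10.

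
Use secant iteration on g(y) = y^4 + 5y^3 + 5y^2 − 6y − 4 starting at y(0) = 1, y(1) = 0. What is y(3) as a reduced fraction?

250/107

g(1) = 1, g(0) = −4. y(2) = 0 − (−4)·(0 − 1)/((−4) − 1) = 4/5.
g(0) = −4, g(4/5) = −1644/625. y(3) = (4/5) − (−1644/625)·((4/5) − 0)/((−1644/625) − (−4)) = 250/107.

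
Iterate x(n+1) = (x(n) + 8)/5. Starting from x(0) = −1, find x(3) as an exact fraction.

247/125

x(1) = ((−1) + 8)/5 = 7/5.
x(2) = ((7/5) + 8)/5 = 47/25.
x(3) = ((47/25) + 8)/5 = 247/125.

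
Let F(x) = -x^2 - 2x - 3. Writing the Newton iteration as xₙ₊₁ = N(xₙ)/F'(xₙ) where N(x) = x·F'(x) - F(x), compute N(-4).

F'(x) = -2x - 2.
N(x) = x·F'(x) - F(x) = x·(-2x - 2) - (-x^2 - 2x - 3) = -x^2 + 3.
N(-4) = -13.

-13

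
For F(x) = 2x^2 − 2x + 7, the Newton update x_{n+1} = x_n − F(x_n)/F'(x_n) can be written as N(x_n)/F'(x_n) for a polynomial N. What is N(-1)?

F'(x) = 4x − 2.
N(x) = x·F'(x) − F(x) = x·(4x − 2) − (2x^2 − 2x + 7) = 2x^2 − 7.
N(-1) = −5.

−5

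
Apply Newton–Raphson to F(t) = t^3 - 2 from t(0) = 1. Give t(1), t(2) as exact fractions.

t(1) = 4/3, t(2) = 91/72

F'(t) = 3t^2.
F(1) = -1, F'(1) = 3, so t(1) = 1 - (-1)/3 = 4/3.
F(4/3) = 10/27, F'(4/3) = 16/3, so t(2) = (4/3) - (10/27)/(16/3) = 91/72.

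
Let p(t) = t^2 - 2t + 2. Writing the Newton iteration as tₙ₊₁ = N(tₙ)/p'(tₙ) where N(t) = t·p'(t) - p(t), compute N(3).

p'(t) = 2t - 2.
N(t) = t·p'(t) - p(t) = t·(2t - 2) - (t^2 - 2t + 2) = t^2 - 2.
N(3) = 7.

7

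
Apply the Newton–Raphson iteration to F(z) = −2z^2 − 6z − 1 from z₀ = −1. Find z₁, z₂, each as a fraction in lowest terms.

F'(z) = −4z − 6.
F(−1) = 3, F'(−1) = −2, so z₁ = (−1) − 3/(−2) = 1/2.
F(1/2) = −9/2, F'(1/2) = −8, so z₂ = (1/2) − (−9/2)/(−8) = −1/16.

z₁ = 1/2, z₂ = −1/16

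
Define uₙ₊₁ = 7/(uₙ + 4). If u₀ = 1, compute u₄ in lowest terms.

1001/761

u₁ = 7/(1 + 4) = 7/5.
u₂ = 7/(7/5 + 4) = 35/27.
u₃ = 7/(35/27 + 4) = 189/143.
u₄ = 7/(189/143 + 4) = 1001/761.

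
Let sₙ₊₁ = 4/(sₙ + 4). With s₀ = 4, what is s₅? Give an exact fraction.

53/64

s₁ = 4/(4 + 4) = 1/2.
s₂ = 4/(1/2 + 4) = 8/9.
s₃ = 4/(8/9 + 4) = 9/11.
s₄ = 4/(9/11 + 4) = 44/53.
s₅ = 4/(44/53 + 4) = 53/64.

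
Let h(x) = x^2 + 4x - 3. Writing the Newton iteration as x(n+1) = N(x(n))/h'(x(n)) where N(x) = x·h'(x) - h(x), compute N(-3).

h'(x) = 2x + 4.
N(x) = x·h'(x) - h(x) = x·(2x + 4) - (x^2 + 4x - 3) = x^2 + 3.
N(-3) = 12.

12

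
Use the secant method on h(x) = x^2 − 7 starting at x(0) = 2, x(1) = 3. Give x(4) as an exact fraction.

h(2) = −3, h(3) = 2. x(2) = 3 − 2·(3 − 2)/(2 − (−3)) = 13/5.
h(3) = 2, h(13/5) = −6/25. x(3) = (13/5) − (−6/25)·((13/5) − 3)/((−6/25) − 2) = 37/14.
h(13/5) = −6/25, h(37/14) = −3/196. x(4) = (37/14) − (−3/196)·((37/14) − (13/5))/((−3/196) − (−6/25)) = 971/367.

971/367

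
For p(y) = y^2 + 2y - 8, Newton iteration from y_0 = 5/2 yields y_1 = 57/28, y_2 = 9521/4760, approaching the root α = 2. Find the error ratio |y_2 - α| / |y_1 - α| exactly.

1/170

y_1 - α = 57/28 - 2 = 1/28, so |y_1 - α| = 1/28.
y_2 - α = 9521/4760 - 2 = 1/4760, so |y_2 - α| = 1/4760.
Ratio = (1/4760) / (1/28) = 1/170.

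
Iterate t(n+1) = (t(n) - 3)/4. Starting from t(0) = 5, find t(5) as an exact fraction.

-509/512

t(1) = (5 - 3)/4 = 1/2.
t(2) = ((1/2) - 3)/4 = -5/8.
t(3) = ((-5/8) - 3)/4 = -29/32.
t(4) = ((-29/32) - 3)/4 = -125/128.
t(5) = ((-125/128) - 3)/4 = -509/512.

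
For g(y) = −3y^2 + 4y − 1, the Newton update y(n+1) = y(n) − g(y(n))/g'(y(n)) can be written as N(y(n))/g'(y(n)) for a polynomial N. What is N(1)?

g'(y) = −6y + 4.
N(y) = y·g'(y) − g(y) = y·(−6y + 4) − (−3y^2 + 4y − 1) = −3y^2 + 1.
N(1) = −2.

−2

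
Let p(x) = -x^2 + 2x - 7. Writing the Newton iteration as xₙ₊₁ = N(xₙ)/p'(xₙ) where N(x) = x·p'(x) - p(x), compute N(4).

p'(x) = -2x + 2.
N(x) = x·p'(x) - p(x) = x·(-2x + 2) - (-x^2 + 2x - 7) = -x^2 + 7.
N(4) = -9.

-9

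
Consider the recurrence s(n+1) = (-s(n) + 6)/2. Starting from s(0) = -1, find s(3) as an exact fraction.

s(1) = (-(-1) + 6)/2 = 7/2.
s(2) = (-(7/2) + 6)/2 = 5/4.
s(3) = (-(5/4) + 6)/2 = 19/8.

19/8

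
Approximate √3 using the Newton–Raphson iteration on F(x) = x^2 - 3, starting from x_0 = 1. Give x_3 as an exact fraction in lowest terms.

F'(x) = 2x.
F(1) = -2, F'(1) = 2, so x_1 = 1 - (-2)/2 = 2.
F(2) = 1, F'(2) = 4, so x_2 = 2 - 1/4 = 7/4.
F(7/4) = 1/16, F'(7/4) = 7/2, so x_3 = (7/4) - (1/16)/(7/2) = 97/56.

97/56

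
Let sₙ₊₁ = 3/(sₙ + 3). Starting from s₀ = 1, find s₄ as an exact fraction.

s₁ = 3/(1 + 3) = 3/4.
s₂ = 3/(3/4 + 3) = 4/5.
s₃ = 3/(4/5 + 3) = 15/19.
s₄ = 3/(15/19 + 3) = 19/24.

19/24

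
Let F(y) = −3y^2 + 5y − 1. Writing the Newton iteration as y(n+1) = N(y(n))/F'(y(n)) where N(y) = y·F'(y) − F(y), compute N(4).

F'(y) = −6y + 5.
N(y) = y·F'(y) − F(y) = y·(−6y + 5) − (−3y^2 + 5y − 1) = −3y^2 + 1.
N(4) = −47.

−47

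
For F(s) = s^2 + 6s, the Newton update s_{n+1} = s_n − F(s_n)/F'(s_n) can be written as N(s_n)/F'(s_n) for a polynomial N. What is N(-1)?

1

F'(s) = 2s + 6.
N(s) = s·F'(s) − F(s) = s·(2s + 6) − (s^2 + 6s) = s^2.
N(-1) = 1.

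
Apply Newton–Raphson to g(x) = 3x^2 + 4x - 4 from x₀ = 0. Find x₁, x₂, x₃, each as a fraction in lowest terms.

g'(x) = 6x + 4.
g(0) = -4, g'(0) = 4, so x₁ = 0 - (-4)/4 = 1.
g(1) = 3, g'(1) = 10, so x₂ = 1 - 3/10 = 7/10.
g(7/10) = 27/100, g'(7/10) = 41/5, so x₃ = (7/10) - (27/100)/(41/5) = 547/820.

x₁ = 1, x₂ = 7/10, x₃ = 547/820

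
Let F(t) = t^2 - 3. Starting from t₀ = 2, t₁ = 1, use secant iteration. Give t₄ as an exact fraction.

71/41

F(2) = 1, F(1) = -2. t₂ = 1 - (-2)·(1 - 2)/((-2) - 1) = 5/3.
F(1) = -2, F(5/3) = -2/9. t₃ = (5/3) - (-2/9)·((5/3) - 1)/((-2/9) - (-2)) = 7/4.
F(5/3) = -2/9, F(7/4) = 1/16. t₄ = (7/4) - (1/16)·((7/4) - (5/3))/((1/16) - (-2/9)) = 71/41.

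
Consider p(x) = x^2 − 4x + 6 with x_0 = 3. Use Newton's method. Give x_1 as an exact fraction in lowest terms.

p'(x) = 2x − 4.
p(3) = 3, p'(3) = 2, so x_1 = 3 − 3/2 = 3/2.

3/2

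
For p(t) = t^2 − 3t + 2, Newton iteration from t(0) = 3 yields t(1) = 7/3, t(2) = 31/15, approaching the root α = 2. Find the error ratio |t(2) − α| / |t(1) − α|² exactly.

3/5

t(1) − α = 7/3 − 2 = 1/3, so |t(1) − α| = 1/3.
t(2) − α = 31/15 − 2 = 1/15, so |t(2) − α| = 1/15.
|t(1) − α|² = 1/9.
Ratio = (1/15) / (1/9) = 3/5.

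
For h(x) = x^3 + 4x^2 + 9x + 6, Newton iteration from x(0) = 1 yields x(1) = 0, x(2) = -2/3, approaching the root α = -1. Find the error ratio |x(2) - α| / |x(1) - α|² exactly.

x(1) - α = 0 - (-1) = 0 + 1 = 1, so |x(1) - α| = 1.
x(2) - α = -2/3 - (-1) = -2/3 + 1 = 1/3, so |x(2) - α| = 1/3.
|x(1) - α|² = 1.
Ratio = (1/3) / 1 = 1/3.

1/3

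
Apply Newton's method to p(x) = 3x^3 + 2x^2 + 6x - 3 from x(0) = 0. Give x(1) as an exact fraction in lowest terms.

p'(x) = 9x^2 + 4x + 6.
p(0) = -3, p'(0) = 6, so x(1) = 0 - (-3)/6 = 1/2.

1/2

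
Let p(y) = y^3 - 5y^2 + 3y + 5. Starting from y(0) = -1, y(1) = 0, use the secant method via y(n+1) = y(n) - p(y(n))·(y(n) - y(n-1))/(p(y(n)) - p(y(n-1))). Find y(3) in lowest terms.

-405/493

p(-1) = -4, p(0) = 5. y(2) = 0 - 5·(0 - (-1))/(5 - (-4)) = -5/9.
p(0) = 5, p(-5/9) = 1180/729. y(3) = (-5/9) - (1180/729)·((-5/9) - 0)/((1180/729) - 5) = -405/493.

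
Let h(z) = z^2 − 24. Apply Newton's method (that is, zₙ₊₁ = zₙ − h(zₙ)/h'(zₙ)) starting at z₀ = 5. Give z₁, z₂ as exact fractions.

h'(z) = 2z.
h(5) = 1, h'(5) = 10, so z₁ = 5 − 1/10 = 49/10.
h(49/10) = 1/100, h'(49/10) = 49/5, so z₂ = (49/10) − (1/100)/(49/5) = 4801/980.

z₁ = 49/10, z₂ = 4801/980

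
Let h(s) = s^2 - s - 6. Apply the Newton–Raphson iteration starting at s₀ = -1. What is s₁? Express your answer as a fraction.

h'(s) = 2s - 1.
h(-1) = -4, h'(-1) = -3, so s₁ = (-1) - (-4)/(-3) = -7/3.

-7/3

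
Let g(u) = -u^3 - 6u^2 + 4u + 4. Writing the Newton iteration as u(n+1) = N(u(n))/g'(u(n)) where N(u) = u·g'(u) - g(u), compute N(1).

g'(u) = -3u^2 - 12u + 4.
N(u) = u·g'(u) - g(u) = u·(-3u^2 - 12u + 4) - (-u^3 - 6u^2 + 4u + 4) = -2u^3 - 6u^2 - 4.
N(1) = -12.

-12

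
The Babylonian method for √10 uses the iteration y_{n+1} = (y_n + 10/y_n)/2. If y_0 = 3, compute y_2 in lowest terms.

y_1 = (3 + 10/3)/2 = 19/6.
y_2 = (19/6 + 10/(19/6))/2 = 721/228.

721/228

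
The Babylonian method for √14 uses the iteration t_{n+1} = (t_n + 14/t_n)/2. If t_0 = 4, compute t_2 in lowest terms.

t_1 = (4 + 14/4)/2 = 15/4.
t_2 = (15/4 + 14/(15/4))/2 = 449/120.

449/120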